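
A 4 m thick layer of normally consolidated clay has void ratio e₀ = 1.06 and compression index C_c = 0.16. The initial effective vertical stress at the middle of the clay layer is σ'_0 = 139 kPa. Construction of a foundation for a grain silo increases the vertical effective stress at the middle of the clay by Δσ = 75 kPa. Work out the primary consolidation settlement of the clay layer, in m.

Final effective stress: σ'_f = σ'_0 + Δσ = 139 + 75 = 214 kPa.
Normally consolidated clay, so the full stress increment lies on the virgin compression line:
S_c = C_c·H/(1+e₀)·log₁₀(σ'_f/σ'_0) = 0.16×4/(1+1.06)×log₁₀(214/139)
    = 0.31068 × 0.1874 = 0.05822 m

S_c ≈ 0.0582 m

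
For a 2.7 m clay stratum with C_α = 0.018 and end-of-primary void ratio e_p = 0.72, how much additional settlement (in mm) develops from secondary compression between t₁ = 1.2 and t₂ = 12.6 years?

Secondary compression: S_s = C_α·H/(1+e_p)·log₁₀(t₂/t₁)
S_s = 0.018×2.7/(1+0.72)×log₁₀(12.6/1.2)
    = 0.02826 × 1.021 = 0.02885 m

S_s ≈ 28.9 mm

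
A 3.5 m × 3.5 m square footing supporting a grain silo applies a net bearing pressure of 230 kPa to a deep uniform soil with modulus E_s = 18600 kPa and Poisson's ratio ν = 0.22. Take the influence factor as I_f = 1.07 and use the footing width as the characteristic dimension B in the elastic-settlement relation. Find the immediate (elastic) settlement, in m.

Immediate (elastic) settlement: S_e = q·B·(1−ν²)/E_s · I_f.
S_e = 230 × 3.5 × (1 − 0.22²) / 18600 × 1.07
    = 230 × 3.5 × 0.9516 / 18600 × 1.07
    = 0.04407 m

S_e ≈ 0.0441 m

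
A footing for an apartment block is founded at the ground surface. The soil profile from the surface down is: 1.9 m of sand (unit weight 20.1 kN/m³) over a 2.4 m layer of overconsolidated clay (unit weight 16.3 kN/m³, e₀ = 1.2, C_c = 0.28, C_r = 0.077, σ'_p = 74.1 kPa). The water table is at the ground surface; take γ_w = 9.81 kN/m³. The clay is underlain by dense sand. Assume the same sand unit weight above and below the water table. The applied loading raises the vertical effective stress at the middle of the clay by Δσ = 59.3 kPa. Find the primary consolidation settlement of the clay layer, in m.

Mid-depth of clay below the ground surface: z = 1.9 + 2.4/2 = 3.1 m.
Total vertical stress at mid-clay: σ_v = 20.1×1.9 + 16.3×1.2 = 57.75 kPa.
Pore pressure: u = 9.81×(3.1 − 0) = 30.411 kPa.
Initial effective stress: σ'_0 = σ_v − u = 57.75 − 30.411 = 27.339 kPa.
Final effective stress: σ'_f = 27.339 + 59.3 = 86.639 kPa.
σ'_f = 86.639 > σ'_p = 74.1 kPa, so the stress path crosses the preconsolidation pressure — recompression up to σ'_p, then virgin compression beyond:
S_c = H/(1+e₀)·[C_r·log₁₀(σ'_p/σ'_0) + C_c·log₁₀(σ'_f/σ'_p)]
    = 2.4/2.2 × [0.077×log₁₀(74.1/27.339) + 0.28×log₁₀(86.639/74.1)]
    = 1.0909 × [0.033344 + 0.019011] = 0.05711 m

S_c ≈ 0.0571 m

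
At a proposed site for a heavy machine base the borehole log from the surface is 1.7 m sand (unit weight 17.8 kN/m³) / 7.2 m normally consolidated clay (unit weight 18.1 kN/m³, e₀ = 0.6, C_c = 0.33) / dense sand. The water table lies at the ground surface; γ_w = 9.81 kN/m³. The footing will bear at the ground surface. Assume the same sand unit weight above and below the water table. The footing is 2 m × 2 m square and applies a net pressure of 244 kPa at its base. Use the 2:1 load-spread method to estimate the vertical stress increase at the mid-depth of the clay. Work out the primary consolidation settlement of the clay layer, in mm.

S_c ≈ 227 mm

Mid-depth of clay below the ground surface: z = 1.7 + 7.2/2 = 5.3 m.
Total vertical stress at mid-clay: σ_v = 17.8×1.7 + 18.1×3.6 = 95.42 kPa.
Pore pressure: u = 9.81×(5.3 − 0) = 51.993 kPa.
Initial effective stress: σ'_0 = σ_v − u = 95.42 − 51.993 = 43.427 kPa.
Stress increase at mid-clay by the 2:1 spreading method:
Δσ = qBL/((B+z)(L+z)) = 244×2×2/((2+5.3)(2+5.3)) = 18.315 kPa
Final effective stress: σ'_f = σ'_0 + Δσ = 43.427 + 18.315 = 61.742 kPa.
Normally consolidated clay, so the full stress increment lies on the virgin compression line:
S_c = C_c·H/(1+e₀)·log₁₀(σ'_f/σ'_0) = 0.33×7.2/(1+0.6)×log₁₀(61.742/43.427)
    = 1.485 × 0.15282 = 0.2269 m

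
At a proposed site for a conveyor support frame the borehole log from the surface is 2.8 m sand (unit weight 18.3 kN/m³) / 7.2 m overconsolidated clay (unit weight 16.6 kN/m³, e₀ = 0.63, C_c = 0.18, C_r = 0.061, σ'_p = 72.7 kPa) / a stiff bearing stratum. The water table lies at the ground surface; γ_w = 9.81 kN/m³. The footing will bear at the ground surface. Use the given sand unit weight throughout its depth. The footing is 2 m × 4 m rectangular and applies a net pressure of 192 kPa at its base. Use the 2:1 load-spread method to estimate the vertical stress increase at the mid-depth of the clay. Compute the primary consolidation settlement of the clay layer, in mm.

S_c ≈ 36.4 mm

Mid-depth of clay below the ground surface: z = 2.8 + 7.2/2 = 6.4 m.
Total vertical stress at mid-clay: σ_v = 18.3×2.8 + 16.6×3.6 = 111 kPa.
Pore pressure: u = 9.81×(6.4 − 0) = 62.784 kPa.
Initial effective stress: σ'_0 = σ_v − u = 111 − 62.784 = 48.216 kPa.
Stress increase at mid-clay by the 2:1 spreading method:
Δσ = qBL/((B+z)(L+z)) = 192×2×4/((2+6.4)(4+6.4)) = 17.582 kPa
Final effective stress: σ'_f = 48.216 + 17.582 = 65.798 kPa.
σ'_f = 65.798 ≤ σ'_p = 72.7 kPa, so the clay remains overconsolidated and only the recompression index applies:
S_c = C_r·H/(1+e₀)·log₁₀(σ'_f/σ'_0) = 0.061×7.2/1.63×log₁₀(65.798/48.216)
    = 0.26945 × 0.13502 = 0.03638 m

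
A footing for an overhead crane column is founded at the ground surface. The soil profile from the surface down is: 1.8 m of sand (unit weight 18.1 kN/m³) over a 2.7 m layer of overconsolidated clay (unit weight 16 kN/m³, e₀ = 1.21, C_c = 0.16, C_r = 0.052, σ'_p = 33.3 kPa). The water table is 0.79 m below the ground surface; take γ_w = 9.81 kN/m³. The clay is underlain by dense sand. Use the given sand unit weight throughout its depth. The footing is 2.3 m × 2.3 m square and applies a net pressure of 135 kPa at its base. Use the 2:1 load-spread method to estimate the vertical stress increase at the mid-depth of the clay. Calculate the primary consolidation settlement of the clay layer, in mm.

S_c ≈ 44.7 mm

Mid-depth of clay below the ground surface: z = 1.8 + 2.7/2 = 3.15 m.
Total vertical stress at mid-clay: σ_v = 18.1×1.8 + 16×1.35 = 54.18 kPa.
Pore pressure: u = 9.81×(3.15 − 0.79) = 23.152 kPa.
Initial effective stress: σ'_0 = σ_v − u = 54.18 − 23.152 = 31.028 kPa.
Stress increase at mid-clay by the 2:1 spreading method:
Δσ = qBL/((B+z)(L+z)) = 135×2.3×2.3/((2.3+3.15)(2.3+3.15)) = 24.043 kPa
Final effective stress: σ'_f = 31.028 + 24.043 = 55.071 kPa.
σ'_f = 55.071 > σ'_p = 33.3 kPa, so the stress path crosses the preconsolidation pressure — recompression up to σ'_p, then virgin compression beyond:
S_c = H/(1+e₀)·[C_r·log₁₀(σ'_p/σ'_0) + C_c·log₁₀(σ'_f/σ'_p)]
    = 2.7/2.21 × [0.052×log₁₀(33.3/31.028) + 0.16×log₁₀(55.071/33.3)]
    = 1.2217 × [0.0015959 + 0.034957] = 0.04466 m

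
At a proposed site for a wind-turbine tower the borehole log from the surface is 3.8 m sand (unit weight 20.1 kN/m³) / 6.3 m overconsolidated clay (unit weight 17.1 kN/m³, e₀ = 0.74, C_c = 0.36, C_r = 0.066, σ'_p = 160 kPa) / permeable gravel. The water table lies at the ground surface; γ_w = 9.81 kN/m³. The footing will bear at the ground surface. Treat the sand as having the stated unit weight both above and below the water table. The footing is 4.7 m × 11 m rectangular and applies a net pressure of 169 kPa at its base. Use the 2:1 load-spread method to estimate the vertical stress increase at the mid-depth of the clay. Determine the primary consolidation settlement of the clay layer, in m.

S_c ≈ 0.0534 m

Mid-depth of clay below the ground surface: z = 3.8 + 6.3/2 = 6.95 m.
Total vertical stress at mid-clay: σ_v = 20.1×3.8 + 17.1×3.15 = 130.25 kPa.
Pore pressure: u = 9.81×(6.95 − 0) = 68.18 kPa.
Initial effective stress: σ'_0 = σ_v − u = 130.25 − 68.18 = 62.07 kPa.
Stress increase at mid-clay by the 2:1 spreading method:
Δσ = qBL/((B+z)(L+z)) = 169×4.7×11/((4.7+6.95)(11+6.95)) = 41.782 kPa
Final effective stress: σ'_f = 62.07 + 41.782 = 103.85 kPa.
σ'_f = 103.85 ≤ σ'_p = 160 kPa, so the clay remains overconsolidated and only the recompression index applies:
S_c = C_r·H/(1+e₀)·log₁₀(σ'_f/σ'_0) = 0.066×6.3/1.74×log₁₀(103.85/62.07)
    = 0.23897 × 0.22352 = 0.05341 m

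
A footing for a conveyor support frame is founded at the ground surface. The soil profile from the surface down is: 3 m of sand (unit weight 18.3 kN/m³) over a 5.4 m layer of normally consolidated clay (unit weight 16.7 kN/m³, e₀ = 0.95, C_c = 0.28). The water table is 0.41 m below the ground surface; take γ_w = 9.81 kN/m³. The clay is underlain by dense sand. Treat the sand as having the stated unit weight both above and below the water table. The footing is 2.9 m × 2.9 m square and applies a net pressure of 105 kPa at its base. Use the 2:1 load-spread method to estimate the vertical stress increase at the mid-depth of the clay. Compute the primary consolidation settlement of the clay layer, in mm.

S_c ≈ 74.7 mm

Mid-depth of clay below the ground surface: z = 3 + 5.4/2 = 5.7 m.
Total vertical stress at mid-clay: σ_v = 18.3×3 + 16.7×2.7 = 99.99 kPa.
Pore pressure: u = 9.81×(5.7 − 0.41) = 51.895 kPa.
Initial effective stress: σ'_0 = σ_v − u = 99.99 − 51.895 = 48.095 kPa.
Stress increase at mid-clay by the 2:1 spreading method:
Δσ = qBL/((B+z)(L+z)) = 105×2.9×2.9/((2.9+5.7)(2.9+5.7)) = 11.94 kPa
Final effective stress: σ'_f = σ'_0 + Δσ = 48.095 + 11.94 = 60.035 kPa.
Normally consolidated clay, so the full stress increment lies on the virgin compression line:
S_c = C_c·H/(1+e₀)·log₁₀(σ'_f/σ'_0) = 0.28×5.4/(1+0.95)×log₁₀(60.035/48.095)
    = 0.77538 × 0.096305 = 0.07467 m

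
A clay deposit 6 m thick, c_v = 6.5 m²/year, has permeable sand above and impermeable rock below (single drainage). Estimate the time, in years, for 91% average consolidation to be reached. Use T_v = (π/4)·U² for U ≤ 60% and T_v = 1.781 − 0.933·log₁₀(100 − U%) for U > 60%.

t ≈ 4.93 years

Drainage path length: H_d = H = 6 m (single drainage).
U > 60%: T_v = 1.781 − 0.933·log₁₀(100 − 91) = 0.89069.
t = T_v·H_d²/c_v = 0.89069×6²/6.5 = 4.933 years.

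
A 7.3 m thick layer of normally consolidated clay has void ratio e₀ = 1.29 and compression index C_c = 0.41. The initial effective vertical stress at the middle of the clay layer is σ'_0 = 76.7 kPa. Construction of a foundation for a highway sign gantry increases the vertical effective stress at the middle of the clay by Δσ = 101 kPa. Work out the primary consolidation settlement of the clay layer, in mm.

Final effective stress: σ'_f = σ'_0 + Δσ = 76.7 + 101 = 177.7 kPa.
Normally consolidated clay, so the full stress increment lies on the virgin compression line:
S_c = C_c·H/(1+e₀)·log₁₀(σ'_f/σ'_0) = 0.41×7.3/(1+1.29)×log₁₀(177.7/76.7)
    = 1.307 × 0.36489 = 0.4769 m

S_c ≈ 477 mm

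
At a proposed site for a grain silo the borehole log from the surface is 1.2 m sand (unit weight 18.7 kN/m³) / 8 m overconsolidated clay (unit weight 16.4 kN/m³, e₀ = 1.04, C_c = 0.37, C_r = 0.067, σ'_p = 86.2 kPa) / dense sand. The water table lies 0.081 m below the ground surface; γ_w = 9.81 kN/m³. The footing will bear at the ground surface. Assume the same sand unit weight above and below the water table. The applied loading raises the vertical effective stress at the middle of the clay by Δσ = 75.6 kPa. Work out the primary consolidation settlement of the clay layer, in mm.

S_c ≈ 267 mm

Mid-depth of clay below the ground surface: z = 1.2 + 8/2 = 5.2 m.
Total vertical stress at mid-clay: σ_v = 18.7×1.2 + 16.4×4 = 88.04 kPa.
Pore pressure: u = 9.81×(5.2 − 0.081) = 50.217 kPa.
Initial effective stress: σ'_0 = σ_v − u = 88.04 − 50.217 = 37.823 kPa.
Final effective stress: σ'_f = 37.823 + 75.6 = 113.42 kPa.
σ'_f = 113.42 > σ'_p = 86.2 kPa, so the stress path crosses the preconsolidation pressure — recompression up to σ'_p, then virgin compression beyond:
S_c = H/(1+e₀)·[C_r·log₁₀(σ'_p/σ'_0) + C_c·log₁₀(σ'_f/σ'_p)]
    = 8/2.04 × [0.067×log₁₀(86.2/37.823) + 0.37×log₁₀(113.42/86.2)]
    = 3.9216 × [0.023969 + 0.044097] = 0.2669 m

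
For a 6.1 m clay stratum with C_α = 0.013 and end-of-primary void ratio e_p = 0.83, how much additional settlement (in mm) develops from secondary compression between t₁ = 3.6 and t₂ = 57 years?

Secondary compression: S_s = C_α·H/(1+e_p)·log₁₀(t₂/t₁)
S_s = 0.013×6.1/(1+0.83)×log₁₀(57/3.6)
    = 0.04333 × 1.2 = 0.05198 m

S_s ≈ 52 mm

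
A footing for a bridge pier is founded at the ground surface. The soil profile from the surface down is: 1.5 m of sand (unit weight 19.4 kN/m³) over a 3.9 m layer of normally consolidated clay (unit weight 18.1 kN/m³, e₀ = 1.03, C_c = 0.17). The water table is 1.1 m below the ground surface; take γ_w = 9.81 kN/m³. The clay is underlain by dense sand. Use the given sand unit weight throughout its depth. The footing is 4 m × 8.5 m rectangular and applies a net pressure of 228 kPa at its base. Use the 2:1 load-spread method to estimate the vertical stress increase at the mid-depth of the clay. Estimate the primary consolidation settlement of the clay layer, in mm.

Mid-depth of clay below the ground surface: z = 1.5 + 3.9/2 = 3.45 m.
Total vertical stress at mid-clay: σ_v = 19.4×1.5 + 18.1×1.95 = 64.395 kPa.
Pore pressure: u = 9.81×(3.45 − 1.1) = 23.054 kPa.
Initial effective stress: σ'_0 = σ_v − u = 64.395 − 23.054 = 41.341 kPa.
Stress increase at mid-clay by the 2:1 spreading method:
Δσ = qBL/((B+z)(L+z)) = 228×4×8.5/((4+3.45)(8.5+3.45)) = 87.074 kPa
Final effective stress: σ'_f = σ'_0 + Δσ = 41.341 + 87.074 = 128.41 kPa.
Normally consolidated clay, so the full stress increment lies on the virgin compression line:
S_c = C_c·H/(1+e₀)·log₁₀(σ'_f/σ'_0) = 0.17×3.9/(1+1.03)×log₁₀(128.41/41.341)
    = 0.3266 × 0.49222 = 0.1608 m

S_c ≈ 161 mm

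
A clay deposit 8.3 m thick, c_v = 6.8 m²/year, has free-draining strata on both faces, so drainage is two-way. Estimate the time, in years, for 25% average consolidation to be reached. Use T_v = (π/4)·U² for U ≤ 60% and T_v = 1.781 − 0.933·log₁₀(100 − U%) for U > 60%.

t ≈ 0.124 years

Drainage path length: H_d = H/2 = 4.15 m (double drainage).
U ≤ 60%: T_v = (π/4)·U² = (π/4)×0.25² = 0.049087.
t = T_v·H_d²/c_v = 0.049087×4.15²/6.8 = 0.1243 years.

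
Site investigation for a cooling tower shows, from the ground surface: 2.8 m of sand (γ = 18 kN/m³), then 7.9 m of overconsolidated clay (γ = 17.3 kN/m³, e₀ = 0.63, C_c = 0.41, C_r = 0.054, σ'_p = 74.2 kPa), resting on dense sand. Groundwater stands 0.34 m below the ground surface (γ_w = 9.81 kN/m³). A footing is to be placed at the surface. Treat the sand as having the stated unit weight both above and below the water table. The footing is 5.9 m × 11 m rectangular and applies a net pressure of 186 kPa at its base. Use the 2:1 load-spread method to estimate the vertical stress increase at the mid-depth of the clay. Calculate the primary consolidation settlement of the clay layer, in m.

S_c ≈ 0.369 m

Mid-depth of clay below the ground surface: z = 2.8 + 7.9/2 = 6.75 m.
Total vertical stress at mid-clay: σ_v = 18×2.8 + 17.3×3.95 = 118.74 kPa.
Pore pressure: u = 9.81×(6.75 − 0.34) = 62.882 kPa.
Initial effective stress: σ'_0 = σ_v − u = 118.74 − 62.882 = 55.858 kPa.
Stress increase at mid-clay by the 2:1 spreading method:
Δσ = qBL/((B+z)(L+z)) = 186×5.9×11/((5.9+6.75)(11+6.75)) = 53.761 kPa
Final effective stress: σ'_f = 55.858 + 53.761 = 109.62 kPa.
σ'_f = 109.62 > σ'_p = 74.2 kPa, so the stress path crosses the preconsolidation pressure — recompression up to σ'_p, then virgin compression beyond:
S_c = H/(1+e₀)·[C_r·log₁₀(σ'_p/σ'_0) + C_c·log₁₀(σ'_f/σ'_p)]
    = 7.9/1.63 × [0.054×log₁₀(74.2/55.858) + 0.41×log₁₀(109.62/74.2)]
    = 4.8466 × [0.0066592 + 0.069489] = 0.3691 m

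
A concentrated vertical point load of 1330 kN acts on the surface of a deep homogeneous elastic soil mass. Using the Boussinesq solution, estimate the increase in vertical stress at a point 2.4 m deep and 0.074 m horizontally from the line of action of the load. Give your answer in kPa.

Δσ_z ≈ 110 kPa

Boussinesq vertical stress below a point load on an elastic half-space:
Δσ_z = 3P/(2πz²) · [1 + (r/z)²]^(−5/2)
r/z = 0.074/2.4 = 0.030833; [1+(r/z)²]^(−5/2) = 0.99763.
Δσ_z = 3×1330/(2π×2.4²) × 0.99763 = 110.25 × 0.99763 = 110 kPa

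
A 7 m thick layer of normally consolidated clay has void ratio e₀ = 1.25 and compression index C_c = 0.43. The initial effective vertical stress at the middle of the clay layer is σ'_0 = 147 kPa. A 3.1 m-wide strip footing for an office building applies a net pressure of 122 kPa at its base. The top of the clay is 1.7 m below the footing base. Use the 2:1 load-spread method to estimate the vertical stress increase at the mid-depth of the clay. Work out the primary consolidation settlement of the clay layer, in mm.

S_c ≈ 157 mm

Mid-depth of clay below the footing base: z = 1.7 + 7/2 = 5.2 m.
Stress increase at mid-clay by the 2:1 spreading method:
Δσ = qB/(B+z) = 122×3.1/(3.1+5.2) = 45.566 kPa
Final effective stress: σ'_f = σ'_0 + Δσ = 147 + 45.566 = 192.57 kPa.
Normally consolidated clay, so the full stress increment lies on the virgin compression line:
S_c = C_c·H/(1+e₀)·log₁₀(σ'_f/σ'_0) = 0.43×7/(1+1.25)×log₁₀(192.57/147)
    = 1.3378 × 0.11727 = 0.1569 m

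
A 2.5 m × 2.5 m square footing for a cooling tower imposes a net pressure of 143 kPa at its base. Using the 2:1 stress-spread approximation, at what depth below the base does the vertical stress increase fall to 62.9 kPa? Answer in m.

2:1 spreading — at depth z the loaded area has grown by z in each plan dimension:
qB²/(B+z)² = Δσ_z ⇒ z = B(√(q/Δσ_z) − 1) = 2.5×(√(143/62.9) − 1) = 1.269 m

z ≈ 1.27 m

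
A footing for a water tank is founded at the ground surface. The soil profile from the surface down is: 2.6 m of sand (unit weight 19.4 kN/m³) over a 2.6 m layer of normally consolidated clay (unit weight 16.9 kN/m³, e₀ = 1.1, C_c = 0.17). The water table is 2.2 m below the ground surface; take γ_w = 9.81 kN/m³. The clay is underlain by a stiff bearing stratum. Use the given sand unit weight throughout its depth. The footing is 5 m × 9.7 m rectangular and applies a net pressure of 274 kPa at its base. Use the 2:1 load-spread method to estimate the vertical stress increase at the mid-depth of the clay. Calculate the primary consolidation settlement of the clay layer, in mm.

Mid-depth of clay below the ground surface: z = 2.6 + 2.6/2 = 3.9 m.
Total vertical stress at mid-clay: σ_v = 19.4×2.6 + 16.9×1.3 = 72.41 kPa.
Pore pressure: u = 9.81×(3.9 − 2.2) = 16.677 kPa.
Initial effective stress: σ'_0 = σ_v − u = 72.41 − 16.677 = 55.733 kPa.
Stress increase at mid-clay by the 2:1 spreading method:
Δσ = qBL/((B+z)(L+z)) = 274×5×9.7/((5+3.9)(9.7+3.9)) = 109.79 kPa
Final effective stress: σ'_f = σ'_0 + Δσ = 55.733 + 109.79 = 165.52 kPa.
Normally consolidated clay, so the full stress increment lies on the virgin compression line:
S_c = C_c·H/(1+e₀)·log₁₀(σ'_f/σ'_0) = 0.17×2.6/(1+1.1)×log₁₀(165.52/55.733)
    = 0.21048 × 0.47274 = 0.0995 m

S_c ≈ 99.5 mm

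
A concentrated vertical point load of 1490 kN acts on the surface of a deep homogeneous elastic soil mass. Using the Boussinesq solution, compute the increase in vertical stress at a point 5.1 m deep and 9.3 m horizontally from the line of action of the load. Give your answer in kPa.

Δσ_z ≈ 0.703 kPa

Boussinesq vertical stress below a point load on an elastic half-space:
Δσ_z = 3P/(2πz²) · [1 + (r/z)²]^(−5/2)
r/z = 9.3/5.1 = 1.8235; [1+(r/z)²]^(−5/2) = 0.025702.
Δσ_z = 3×1490/(2π×5.1²) × 0.025702 = 27.352 × 0.025702 = 0.703 kPa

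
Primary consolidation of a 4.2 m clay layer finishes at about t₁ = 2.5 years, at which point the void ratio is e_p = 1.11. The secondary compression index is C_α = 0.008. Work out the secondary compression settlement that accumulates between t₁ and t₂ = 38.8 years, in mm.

S_s ≈ 19 mm

Secondary compression: S_s = C_α·H/(1+e_p)·log₁₀(t₂/t₁)
S_s = 0.008×4.2/(1+1.11)×log₁₀(38.8/2.5)
    = 0.01592 × 1.191 = 0.01896 m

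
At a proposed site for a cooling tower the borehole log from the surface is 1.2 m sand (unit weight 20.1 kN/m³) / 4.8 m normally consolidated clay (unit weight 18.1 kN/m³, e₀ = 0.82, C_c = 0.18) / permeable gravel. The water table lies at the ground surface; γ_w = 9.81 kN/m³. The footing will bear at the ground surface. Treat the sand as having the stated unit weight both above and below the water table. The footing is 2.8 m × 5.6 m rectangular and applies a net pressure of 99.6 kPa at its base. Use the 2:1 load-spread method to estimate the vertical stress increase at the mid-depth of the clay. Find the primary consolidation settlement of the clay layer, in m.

Mid-depth of clay below the ground surface: z = 1.2 + 4.8/2 = 3.6 m.
Total vertical stress at mid-clay: σ_v = 20.1×1.2 + 18.1×2.4 = 67.56 kPa.
Pore pressure: u = 9.81×(3.6 − 0) = 35.316 kPa.
Initial effective stress: σ'_0 = σ_v − u = 67.56 − 35.316 = 32.244 kPa.
Stress increase at mid-clay by the 2:1 spreading method:
Δσ = qBL/((B+z)(L+z)) = 99.6×2.8×5.6/((2.8+3.6)(5.6+3.6)) = 26.524 kPa
Final effective stress: σ'_f = σ'_0 + Δσ = 32.244 + 26.524 = 58.768 kPa.
Normally consolidated clay, so the full stress increment lies on the virgin compression line:
S_c = C_c·H/(1+e₀)·log₁₀(σ'_f/σ'_0) = 0.18×4.8/(1+0.82)×log₁₀(58.768/32.244)
    = 0.47473 × 0.26069 = 0.1238 m

S_c ≈ 0.124 m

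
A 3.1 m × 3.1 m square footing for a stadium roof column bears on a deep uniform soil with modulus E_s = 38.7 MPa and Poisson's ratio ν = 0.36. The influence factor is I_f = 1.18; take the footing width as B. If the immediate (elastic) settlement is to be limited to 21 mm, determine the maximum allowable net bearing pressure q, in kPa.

E_s = 38.7 MPa = 38700 kPa.
S_e = q·B·(1−ν²)/E_s · I_f  ⇒  q = S_e·E_s / (B·(1−ν²)·I_f).
q = 0.021 × 38700 / (3.1 × 0.8704 × 1.18) = 255.3 kPa

q ≈ 255 kPa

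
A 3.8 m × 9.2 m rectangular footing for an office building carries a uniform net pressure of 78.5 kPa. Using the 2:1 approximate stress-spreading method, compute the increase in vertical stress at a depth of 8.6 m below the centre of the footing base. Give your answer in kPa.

Δσ_z ≈ 12.4 kPa

By the 2:1 method the load spreads at 1 horizontal : 2 vertical, so at depth z the loaded area has grown by z in each plan dimension:
Δσ = qBL/((B+z)(L+z)) = 78.5×3.8×9.2/((3.8+8.6)(9.2+8.6)) = 12.434 kPa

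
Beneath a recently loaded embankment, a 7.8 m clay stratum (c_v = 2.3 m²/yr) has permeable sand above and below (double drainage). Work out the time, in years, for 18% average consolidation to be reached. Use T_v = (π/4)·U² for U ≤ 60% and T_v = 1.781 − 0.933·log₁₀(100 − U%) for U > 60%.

t ≈ 0.168 years

Drainage path length: H_d = H/2 = 3.9 m (double drainage).
U ≤ 60%: T_v = (π/4)·U² = (π/4)×0.18² = 0.025447.
t = T_v·H_d²/c_v = 0.025447×3.9²/2.3 = 0.1683 years.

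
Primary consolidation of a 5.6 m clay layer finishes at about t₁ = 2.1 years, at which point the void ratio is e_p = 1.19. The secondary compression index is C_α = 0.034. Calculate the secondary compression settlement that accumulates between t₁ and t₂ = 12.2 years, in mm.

S_s ≈ 66.4 mm

Secondary compression: S_s = C_α·H/(1+e_p)·log₁₀(t₂/t₁)
S_s = 0.034×5.6/(1+1.19)×log₁₀(12.2/2.1)
    = 0.08694 × 0.7641 = 0.06643 m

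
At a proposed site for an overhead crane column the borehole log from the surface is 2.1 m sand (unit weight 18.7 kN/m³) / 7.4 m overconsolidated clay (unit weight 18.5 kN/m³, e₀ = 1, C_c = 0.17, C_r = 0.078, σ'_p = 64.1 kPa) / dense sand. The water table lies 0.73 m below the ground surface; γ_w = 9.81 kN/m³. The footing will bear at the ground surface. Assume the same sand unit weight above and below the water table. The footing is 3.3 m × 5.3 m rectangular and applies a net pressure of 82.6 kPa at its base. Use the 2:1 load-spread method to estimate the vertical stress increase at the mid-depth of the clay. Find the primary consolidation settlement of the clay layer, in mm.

S_c ≈ 45.4 mm

Mid-depth of clay below the ground surface: z = 2.1 + 7.4/2 = 5.8 m.
Total vertical stress at mid-clay: σ_v = 18.7×2.1 + 18.5×3.7 = 107.72 kPa.
Pore pressure: u = 9.81×(5.8 − 0.73) = 49.737 kPa.
Initial effective stress: σ'_0 = σ_v − u = 107.72 − 49.737 = 57.983 kPa.
Stress increase at mid-clay by the 2:1 spreading method:
Δσ = qBL/((B+z)(L+z)) = 82.6×3.3×5.3/((3.3+5.8)(5.3+5.8)) = 14.302 kPa
Final effective stress: σ'_f = 57.983 + 14.302 = 72.285 kPa.
σ'_f = 72.285 > σ'_p = 64.1 kPa, so the stress path crosses the preconsolidation pressure — recompression up to σ'_p, then virgin compression beyond:
S_c = H/(1+e₀)·[C_r·log₁₀(σ'_p/σ'_0) + C_c·log₁₀(σ'_f/σ'_p)]
    = 7.4/2 × [0.078×log₁₀(64.1/57.983) + 0.17×log₁₀(72.285/64.1)]
    = 3.7 × [0.0033975 + 0.0088723] = 0.0454 m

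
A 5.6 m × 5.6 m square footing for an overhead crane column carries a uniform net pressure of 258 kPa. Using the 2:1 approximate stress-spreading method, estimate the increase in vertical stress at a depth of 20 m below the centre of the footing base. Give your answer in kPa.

Δσ_z ≈ 12.3 kPa

By the 2:1 method the load spreads at 1 horizontal : 2 vertical, so at depth z the loaded area has grown by z in each plan dimension:
Δσ = qBL/((B+z)(L+z)) = 258×5.6×5.6/((5.6+20)(5.6+20)) = 12.346 kPa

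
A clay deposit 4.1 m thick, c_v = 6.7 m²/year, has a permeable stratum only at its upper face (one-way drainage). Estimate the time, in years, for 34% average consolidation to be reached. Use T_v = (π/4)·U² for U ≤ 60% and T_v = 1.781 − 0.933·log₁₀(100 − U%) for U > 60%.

Drainage path length: H_d = H = 4.1 m (single drainage).
U ≤ 60%: T_v = (π/4)·U² = (π/4)×0.34² = 0.090792.
t = T_v·H_d²/c_v = 0.090792×4.1²/6.7 = 0.2278 years.

t ≈ 0.228 years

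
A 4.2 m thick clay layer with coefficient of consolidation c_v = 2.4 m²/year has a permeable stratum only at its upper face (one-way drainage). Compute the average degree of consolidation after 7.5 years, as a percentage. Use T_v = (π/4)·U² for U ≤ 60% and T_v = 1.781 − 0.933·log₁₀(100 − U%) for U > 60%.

Drainage path length: H_d = H = 4.2 m (single drainage).
T_v = c_v·t/H_d² = 2.4×7.5/4.2² = 1.0204.
T_v = 1.0204 corresponds to the U > 60% branch:
U = 1 − 10^((1.781 − T_v)/0.933)/100 = 0.9347

U ≈ 93.5 %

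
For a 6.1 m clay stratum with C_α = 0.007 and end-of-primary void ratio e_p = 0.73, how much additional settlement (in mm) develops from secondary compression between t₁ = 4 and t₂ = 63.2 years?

Secondary compression: S_s = C_α·H/(1+e_p)·log₁₀(t₂/t₁)
S_s = 0.007×6.1/(1+0.73)×log₁₀(63.2/4)
    = 0.02468 × 1.199 = 0.02959 m

S_s ≈ 29.6 mm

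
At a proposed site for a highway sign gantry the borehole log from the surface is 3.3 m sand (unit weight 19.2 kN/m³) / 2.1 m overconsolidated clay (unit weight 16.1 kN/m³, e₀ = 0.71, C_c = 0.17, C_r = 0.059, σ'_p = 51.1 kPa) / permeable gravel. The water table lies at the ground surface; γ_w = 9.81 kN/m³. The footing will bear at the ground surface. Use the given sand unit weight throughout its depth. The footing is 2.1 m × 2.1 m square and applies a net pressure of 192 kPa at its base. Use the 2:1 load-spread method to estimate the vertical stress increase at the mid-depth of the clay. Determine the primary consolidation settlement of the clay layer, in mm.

S_c ≈ 21.1 mm

Mid-depth of clay below the ground surface: z = 3.3 + 2.1/2 = 4.35 m.
Total vertical stress at mid-clay: σ_v = 19.2×3.3 + 16.1×1.05 = 80.265 kPa.
Pore pressure: u = 9.81×(4.35 − 0) = 42.673 kPa.
Initial effective stress: σ'_0 = σ_v − u = 80.265 − 42.673 = 37.592 kPa.
Stress increase at mid-clay by the 2:1 spreading method:
Δσ = qBL/((B+z)(L+z)) = 192×2.1×2.1/((2.1+4.35)(2.1+4.35)) = 20.353 kPa
Final effective stress: σ'_f = 37.592 + 20.353 = 57.945 kPa.
σ'_f = 57.945 > σ'_p = 51.1 kPa, so the stress path crosses the preconsolidation pressure — recompression up to σ'_p, then virgin compression beyond:
S_c = H/(1+e₀)·[C_r·log₁₀(σ'_p/σ'_0) + C_c·log₁₀(σ'_f/σ'_p)]
    = 2.1/1.71 × [0.059×log₁₀(51.1/37.592) + 0.17×log₁₀(57.945/51.1)]
    = 1.2281 × [0.0078662 + 0.0092812] = 0.02106 m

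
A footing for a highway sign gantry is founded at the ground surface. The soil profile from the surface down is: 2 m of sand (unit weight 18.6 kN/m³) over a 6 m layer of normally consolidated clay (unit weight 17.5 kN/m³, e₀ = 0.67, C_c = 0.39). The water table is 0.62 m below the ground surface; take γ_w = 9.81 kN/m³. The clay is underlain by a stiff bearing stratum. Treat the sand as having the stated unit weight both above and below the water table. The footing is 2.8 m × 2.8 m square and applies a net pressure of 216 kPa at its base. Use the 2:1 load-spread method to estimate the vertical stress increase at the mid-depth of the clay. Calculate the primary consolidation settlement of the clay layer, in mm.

Mid-depth of clay below the ground surface: z = 2 + 6/2 = 5 m.
Total vertical stress at mid-clay: σ_v = 18.6×2 + 17.5×3 = 89.7 kPa.
Pore pressure: u = 9.81×(5 − 0.62) = 42.968 kPa.
Initial effective stress: σ'_0 = σ_v − u = 89.7 − 42.968 = 46.732 kPa.
Stress increase at mid-clay by the 2:1 spreading method:
Δσ = qBL/((B+z)(L+z)) = 216×2.8×2.8/((2.8+5)(2.8+5)) = 27.834 kPa
Final effective stress: σ'_f = σ'_0 + Δσ = 46.732 + 27.834 = 74.566 kPa.
Normally consolidated clay, so the full stress increment lies on the virgin compression line:
S_c = C_c·H/(1+e₀)·log₁₀(σ'_f/σ'_0) = 0.39×6/(1+0.67)×log₁₀(74.566/46.732)
    = 1.4012 × 0.20293 = 0.2843 m

S_c ≈ 284 mm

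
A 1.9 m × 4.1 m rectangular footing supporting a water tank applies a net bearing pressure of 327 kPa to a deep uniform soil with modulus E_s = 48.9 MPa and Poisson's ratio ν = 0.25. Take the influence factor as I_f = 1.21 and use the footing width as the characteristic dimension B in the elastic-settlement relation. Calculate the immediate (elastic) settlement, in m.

Immediate (elastic) settlement: S_e = q·B·(1−ν²)/E_s · I_f.
E_s = 48.9 MPa = 48900 kPa.
S_e = 327 × 1.9 × (1 − 0.25²) / 48900 × 1.21
    = 327 × 1.9 × 0.9375 / 48900 × 1.21
    = 0.01441 m

S_e ≈ 0.0144 m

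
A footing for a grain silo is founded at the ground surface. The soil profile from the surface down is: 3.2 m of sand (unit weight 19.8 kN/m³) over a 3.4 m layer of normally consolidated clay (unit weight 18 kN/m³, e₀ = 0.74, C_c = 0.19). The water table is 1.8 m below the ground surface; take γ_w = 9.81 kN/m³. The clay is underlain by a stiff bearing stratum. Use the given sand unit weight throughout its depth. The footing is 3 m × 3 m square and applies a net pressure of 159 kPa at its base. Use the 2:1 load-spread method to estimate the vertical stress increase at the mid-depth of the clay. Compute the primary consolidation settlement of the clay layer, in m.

S_c ≈ 0.0497 m

Mid-depth of clay below the ground surface: z = 3.2 + 3.4/2 = 4.9 m.
Total vertical stress at mid-clay: σ_v = 19.8×3.2 + 18×1.7 = 93.96 kPa.
Pore pressure: u = 9.81×(4.9 − 1.8) = 30.411 kPa.
Initial effective stress: σ'_0 = σ_v − u = 93.96 − 30.411 = 63.549 kPa.
Stress increase at mid-clay by the 2:1 spreading method:
Δσ = qBL/((B+z)(L+z)) = 159×3×3/((3+4.9)(3+4.9)) = 22.929 kPa
Final effective stress: σ'_f = σ'_0 + Δσ = 63.549 + 22.929 = 86.478 kPa.
Normally consolidated clay, so the full stress increment lies on the virgin compression line:
S_c = C_c·H/(1+e₀)·log₁₀(σ'_f/σ'_0) = 0.19×3.4/(1+0.74)×log₁₀(86.478/63.549)
    = 0.37126 × 0.1338 = 0.04967 m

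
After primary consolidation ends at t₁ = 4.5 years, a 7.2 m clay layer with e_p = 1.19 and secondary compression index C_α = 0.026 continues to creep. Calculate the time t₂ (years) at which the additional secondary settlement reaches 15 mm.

t₂ ≈ 6.74 years

S_s = C_α·H/(1+e_p)·log₁₀(t₂/t₁) ⇒ log₁₀(t₂/t₁) = S_s·(1+e_p)/(C_α·H).
log₁₀(t₂/t₁) = 0.015 × (1+1.19) / (0.026×7.2) = 0.1755
t₂ = t₁ × 10^0.1755 = 4.5 × 1.498 = 6.741 years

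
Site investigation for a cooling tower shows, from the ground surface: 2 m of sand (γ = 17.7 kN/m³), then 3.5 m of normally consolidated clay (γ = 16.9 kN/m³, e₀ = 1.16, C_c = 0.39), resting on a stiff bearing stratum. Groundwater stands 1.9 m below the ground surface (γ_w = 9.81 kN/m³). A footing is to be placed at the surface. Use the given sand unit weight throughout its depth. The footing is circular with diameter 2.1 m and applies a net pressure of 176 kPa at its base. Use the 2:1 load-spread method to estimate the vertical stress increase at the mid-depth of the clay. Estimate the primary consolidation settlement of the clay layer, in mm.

Mid-depth of clay below the ground surface: z = 2 + 3.5/2 = 3.75 m.
Total vertical stress at mid-clay: σ_v = 17.7×2 + 16.9×1.75 = 64.975 kPa.
Pore pressure: u = 9.81×(3.75 − 1.9) = 18.149 kPa.
Initial effective stress: σ'_0 = σ_v − u = 64.975 − 18.149 = 46.826 kPa.
Stress increase at mid-clay by the 2:1 spreading method:
Δσ ≈ qD²/(D+z)² = 176×2.1²/(2.1+3.75)² = 22.68 kPa
Final effective stress: σ'_f = σ'_0 + Δσ = 46.826 + 22.68 = 69.506 kPa.
Normally consolidated clay, so the full stress increment lies on the virgin compression line:
S_c = C_c·H/(1+e₀)·log₁₀(σ'_f/σ'_0) = 0.39×3.5/(1+1.16)×log₁₀(69.506/46.826)
    = 0.63194 × 0.17154 = 0.1084 m

S_c ≈ 108 mm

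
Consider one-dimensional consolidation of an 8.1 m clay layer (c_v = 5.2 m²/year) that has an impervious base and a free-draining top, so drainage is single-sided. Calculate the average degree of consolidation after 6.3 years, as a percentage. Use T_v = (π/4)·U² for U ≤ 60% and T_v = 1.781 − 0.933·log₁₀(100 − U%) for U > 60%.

U ≈ 76.4 %

Drainage path length: H_d = H = 8.1 m (single drainage).
T_v = c_v·t/H_d² = 5.2×6.3/8.1² = 0.49931.
T_v = 0.49931 corresponds to the U > 60% branch:
U = 1 − 10^((1.781 − T_v)/0.933)/100 = 0.7636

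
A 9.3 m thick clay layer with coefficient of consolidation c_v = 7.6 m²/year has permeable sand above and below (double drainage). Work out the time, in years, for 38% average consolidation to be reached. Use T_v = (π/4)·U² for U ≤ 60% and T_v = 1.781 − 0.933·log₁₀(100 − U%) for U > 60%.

Drainage path length: H_d = H/2 = 4.65 m (double drainage).
U ≤ 60%: T_v = (π/4)·U² = (π/4)×0.38² = 0.11341.
t = T_v·H_d²/c_v = 0.11341×4.65²/7.6 = 0.3227 years.

t ≈ 0.323 years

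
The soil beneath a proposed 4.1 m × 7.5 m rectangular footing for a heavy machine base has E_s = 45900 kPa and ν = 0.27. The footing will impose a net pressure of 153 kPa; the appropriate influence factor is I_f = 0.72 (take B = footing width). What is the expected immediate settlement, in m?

Immediate (elastic) settlement: S_e = q·B·(1−ν²)/E_s · I_f.
S_e = 153 × 4.1 × (1 − 0.27²) / 45900 × 0.72
    = 153 × 4.1 × 0.9271 / 45900 × 0.72
    = 0.009123 m

S_e ≈ 0.00912 m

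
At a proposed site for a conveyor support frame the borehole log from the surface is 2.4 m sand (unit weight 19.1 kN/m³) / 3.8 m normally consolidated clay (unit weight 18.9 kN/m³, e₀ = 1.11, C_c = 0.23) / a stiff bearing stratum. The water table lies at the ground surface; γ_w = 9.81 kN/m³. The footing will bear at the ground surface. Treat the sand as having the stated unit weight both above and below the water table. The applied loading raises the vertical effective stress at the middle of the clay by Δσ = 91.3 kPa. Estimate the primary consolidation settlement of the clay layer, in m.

Mid-depth of clay below the ground surface: z = 2.4 + 3.8/2 = 4.3 m.
Total vertical stress at mid-clay: σ_v = 19.1×2.4 + 18.9×1.9 = 81.75 kPa.
Pore pressure: u = 9.81×(4.3 − 0) = 42.183 kPa.
Initial effective stress: σ'_0 = σ_v − u = 81.75 − 42.183 = 39.567 kPa.
Final effective stress: σ'_f = σ'_0 + Δσ = 39.567 + 91.3 = 130.87 kPa.
Normally consolidated clay, so the full stress increment lies on the virgin compression line:
S_c = C_c·H/(1+e₀)·log₁₀(σ'_f/σ'_0) = 0.23×3.8/(1+1.11)×log₁₀(130.87/39.567)
    = 0.41422 × 0.51951 = 0.2152 m

S_c ≈ 0.215 m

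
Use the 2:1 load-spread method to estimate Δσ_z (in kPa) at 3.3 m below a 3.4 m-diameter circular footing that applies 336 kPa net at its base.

Δσ_z ≈ 86.5 kPa

By the 2:1 method the load spreads at 1 horizontal : 2 vertical, so at depth z the loaded area has grown by z in each plan dimension:
Δσ ≈ qD²/(D+z)² = 336×3.4²/(3.4+3.3)² = 86.526 kPa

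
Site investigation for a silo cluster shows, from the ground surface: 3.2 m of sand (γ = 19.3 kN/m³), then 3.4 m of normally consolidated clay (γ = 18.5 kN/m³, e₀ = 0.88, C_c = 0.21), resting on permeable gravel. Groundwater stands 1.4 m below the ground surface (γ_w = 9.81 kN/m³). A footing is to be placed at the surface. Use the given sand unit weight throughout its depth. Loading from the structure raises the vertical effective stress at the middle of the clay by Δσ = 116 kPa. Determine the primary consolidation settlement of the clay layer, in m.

S_c ≈ 0.18 m

Mid-depth of clay below the ground surface: z = 3.2 + 3.4/2 = 4.9 m.
Total vertical stress at mid-clay: σ_v = 19.3×3.2 + 18.5×1.7 = 93.21 kPa.
Pore pressure: u = 9.81×(4.9 − 1.4) = 34.335 kPa.
Initial effective stress: σ'_0 = σ_v − u = 93.21 − 34.335 = 58.875 kPa.
Final effective stress: σ'_f = σ'_0 + Δσ = 58.875 + 116 = 174.88 kPa.
Normally consolidated clay, so the full stress increment lies on the virgin compression line:
S_c = C_c·H/(1+e₀)·log₁₀(σ'_f/σ'_0) = 0.21×3.4/(1+0.88)×log₁₀(174.88/58.875)
    = 0.37979 × 0.47281 = 0.1796 m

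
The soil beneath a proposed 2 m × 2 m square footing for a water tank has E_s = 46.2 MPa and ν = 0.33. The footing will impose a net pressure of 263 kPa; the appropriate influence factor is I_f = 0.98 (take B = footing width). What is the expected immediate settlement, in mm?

S_e ≈ 9.94 mm

Immediate (elastic) settlement: S_e = q·B·(1−ν²)/E_s · I_f.
E_s = 46.2 MPa = 46200 kPa.
S_e = 263 × 2 × (1 − 0.33²) / 46200 × 0.98
    = 263 × 2 × 0.8911 / 46200 × 0.98
    = 0.009943 m = 9.943 mm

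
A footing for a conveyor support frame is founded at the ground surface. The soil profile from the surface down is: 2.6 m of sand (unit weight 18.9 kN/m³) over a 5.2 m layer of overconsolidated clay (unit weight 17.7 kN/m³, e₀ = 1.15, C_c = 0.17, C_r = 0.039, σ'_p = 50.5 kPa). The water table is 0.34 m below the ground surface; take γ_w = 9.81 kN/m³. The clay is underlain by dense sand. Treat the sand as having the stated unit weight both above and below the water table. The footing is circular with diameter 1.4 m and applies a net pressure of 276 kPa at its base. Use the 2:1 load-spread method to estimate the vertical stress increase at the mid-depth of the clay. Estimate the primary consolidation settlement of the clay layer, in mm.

S_c ≈ 33 mm

Mid-depth of clay below the ground surface: z = 2.6 + 5.2/2 = 5.2 m.
Total vertical stress at mid-clay: σ_v = 18.9×2.6 + 17.7×2.6 = 95.16 kPa.
Pore pressure: u = 9.81×(5.2 − 0.34) = 47.677 kPa.
Initial effective stress: σ'_0 = σ_v − u = 95.16 − 47.677 = 47.483 kPa.
Stress increase at mid-clay by the 2:1 spreading method:
Δσ ≈ qD²/(D+z)² = 276×1.4²/(1.4+5.2)² = 12.419 kPa
Final effective stress: σ'_f = 47.483 + 12.419 = 59.902 kPa.
σ'_f = 59.902 > σ'_p = 50.5 kPa, so the stress path crosses the preconsolidation pressure — recompression up to σ'_p, then virgin compression beyond:
S_c = H/(1+e₀)·[C_r·log₁₀(σ'_p/σ'_0) + C_c·log₁₀(σ'_f/σ'_p)]
    = 5.2/2.15 × [0.039×log₁₀(50.5/47.483) + 0.17×log₁₀(59.902/50.5)]
    = 2.4186 × [0.0010434 + 0.012605] = 0.03301 m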